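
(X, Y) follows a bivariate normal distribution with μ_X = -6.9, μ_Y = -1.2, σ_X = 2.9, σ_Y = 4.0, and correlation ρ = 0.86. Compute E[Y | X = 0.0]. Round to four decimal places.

6.9848

E[Y | X=x] = μ_Y + ρ(σ_Y/σ_X)(x − μ_X) for jointly normal variables.
E[Y | X=0.0] = -1.2 + (0.86)·(4.0/2.9)·(0.0 − (-6.9)) = -1.2 + (1.1862)·(6.9) = 6.9848.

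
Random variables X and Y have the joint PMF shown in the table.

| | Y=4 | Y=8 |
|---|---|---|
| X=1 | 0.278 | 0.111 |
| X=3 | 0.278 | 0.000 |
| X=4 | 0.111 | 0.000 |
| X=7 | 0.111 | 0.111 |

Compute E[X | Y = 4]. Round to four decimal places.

P(Y = 4) = 0.778.
Σ X·P over the event = 1·(0.278) + 3·(0.278) + 4·(0.111) + 7·(0.111) = 2.333.
E[X | Y = 4] = (2.333) / (0.778) = 2.9987.

2.9987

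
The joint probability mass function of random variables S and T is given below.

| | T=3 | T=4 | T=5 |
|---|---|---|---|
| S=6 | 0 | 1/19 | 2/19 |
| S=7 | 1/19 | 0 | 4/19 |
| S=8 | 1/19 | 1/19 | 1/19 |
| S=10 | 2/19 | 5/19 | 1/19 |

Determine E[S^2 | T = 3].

313/4

P(T = 3) = 4/19.
Σ S^2·P over the event = 49·(1/19) + 64·(1/19) + 100·(2/19) = 313/19.
E[S^2 | T = 3] = (313/19) / (4/19) = 313/4.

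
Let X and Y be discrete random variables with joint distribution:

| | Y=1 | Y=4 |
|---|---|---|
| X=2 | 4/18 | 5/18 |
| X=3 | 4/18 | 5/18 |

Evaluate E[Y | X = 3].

8/3

P(X = 3) = 1/2.
Summing Y·P(X=x,Y=y) over the conditioning event gives 4/3.
E[Y | X = 3] = (4/3) / (1/2) = 8/3.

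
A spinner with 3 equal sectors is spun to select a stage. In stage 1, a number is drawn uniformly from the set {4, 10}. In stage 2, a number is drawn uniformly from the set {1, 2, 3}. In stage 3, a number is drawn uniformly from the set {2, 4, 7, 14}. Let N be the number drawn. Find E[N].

21/4

E[N | stage 1] = (4+10)/2 = 7.
E[N | stage 2] = (1+2+3)/3 = 2.
E[N | stage 3] = (2+4+7+14)/4 = 27/4.
E[N] = (1/3)·(7) + (1/3)·(2) + (1/3)·(27/4) = 21/4.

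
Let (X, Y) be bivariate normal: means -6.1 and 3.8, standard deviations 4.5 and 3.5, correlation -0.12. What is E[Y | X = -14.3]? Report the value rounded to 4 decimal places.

For a bivariate normal, E[Y | X=x] = μ_Y + ρ·(σ_Y/σ_X)·(x − μ_X).
E[Y | X=-14.3] = 3.8 + (-0.12)·(3.5/4.5)·(-14.3 − (-6.1)) = 3.8 + (-0.093333)·(-8.2) = 4.5653.

4.5653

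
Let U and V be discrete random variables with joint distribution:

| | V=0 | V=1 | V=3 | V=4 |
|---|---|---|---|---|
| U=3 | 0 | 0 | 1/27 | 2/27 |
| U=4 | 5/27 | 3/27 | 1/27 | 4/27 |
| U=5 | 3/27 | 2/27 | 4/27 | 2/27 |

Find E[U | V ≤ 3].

84/19

P(V ≤ 3) = 19/27.
Summing U·P(U=x,V=y) over the conditioning event gives 28/9.
E[U | V ≤ 3] = (28/9) / (19/27) = 84/19.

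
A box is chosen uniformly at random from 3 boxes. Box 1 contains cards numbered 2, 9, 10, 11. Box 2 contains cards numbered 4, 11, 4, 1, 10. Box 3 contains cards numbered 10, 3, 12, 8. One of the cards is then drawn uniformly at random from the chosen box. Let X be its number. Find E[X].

89/12

E[X | box 1] = (2+9+10+11)/4 = 8.
E[X | box 2] = (4+11+4+1+10)/5 = 6.
E[X | box 3] = (10+3+12+8)/4 = 33/4.
By the law of total expectation,
E[X] = (1/3)·(8) + (1/3)·(6) + (1/3)·(33/4) = 89/12.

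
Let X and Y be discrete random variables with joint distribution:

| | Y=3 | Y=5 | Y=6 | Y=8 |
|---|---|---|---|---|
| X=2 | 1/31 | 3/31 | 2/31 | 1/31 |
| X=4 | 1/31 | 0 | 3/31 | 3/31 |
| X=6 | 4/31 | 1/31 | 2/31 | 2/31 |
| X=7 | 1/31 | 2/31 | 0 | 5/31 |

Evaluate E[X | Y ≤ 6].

P(Y ≤ 6) = 20/31.
Summing X·P(X=x,Y=y) over the conditioning event gives 91/31.
E[X | Y ≤ 6] = (91/31) / (20/31) = 91/20.

91/20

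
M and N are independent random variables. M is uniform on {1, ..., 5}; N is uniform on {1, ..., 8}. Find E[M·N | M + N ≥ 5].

525/34

P(M + N ≥ 5) = 17/20.
Summing MN·P(x,y) over outcomes with M + N ≥ 5 gives 105/8.
E[M·N | M + N ≥ 5] = (105/8) / (17/20) = 525/34.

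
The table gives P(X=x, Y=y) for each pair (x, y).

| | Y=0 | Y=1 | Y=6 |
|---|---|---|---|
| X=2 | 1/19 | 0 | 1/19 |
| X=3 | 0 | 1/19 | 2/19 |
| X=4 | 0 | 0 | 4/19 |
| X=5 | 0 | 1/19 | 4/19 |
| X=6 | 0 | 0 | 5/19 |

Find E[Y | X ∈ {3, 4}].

P(X ∈ {3, 4}) = 7/19.
Σ Y·P over the event = 1·(1/19) + 6·(2/19) + 6·(4/19) = 37/19.
E[Y | X ∈ {3, 4}] = (37/19) / (7/19) = 37/7.

37/7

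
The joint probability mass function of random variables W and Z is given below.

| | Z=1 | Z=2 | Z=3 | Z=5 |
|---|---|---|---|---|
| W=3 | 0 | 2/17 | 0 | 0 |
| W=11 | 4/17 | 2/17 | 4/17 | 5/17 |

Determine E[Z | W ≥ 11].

P(W ≥ 11) = 15/17.
Σ Z·P over the event = 1·(4/17) + 2·(2/17) + 3·(4/17) + 5·(5/17) = 45/17.
E[Z | W ≥ 11] = (45/17) / (15/17) = 3.

3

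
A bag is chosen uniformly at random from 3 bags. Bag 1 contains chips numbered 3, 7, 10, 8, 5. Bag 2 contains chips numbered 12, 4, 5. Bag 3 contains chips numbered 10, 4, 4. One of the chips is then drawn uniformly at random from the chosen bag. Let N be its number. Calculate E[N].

98/15

E[N | bag 1] = (3+7+10+8+5)/5 = 33/5.
E[N | bag 2] = (12+4+5)/3 = 7.
E[N | bag 3] = (10+4+4)/3 = 6.
E[N] = (1/3)·(33/5) + (1/3)·(7) + (1/3)·(6) = 98/15.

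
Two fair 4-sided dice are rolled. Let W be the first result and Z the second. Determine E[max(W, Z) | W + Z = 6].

11/3

Outcomes with W + Z = 6: (2,4), (3,3), (4,2), each with probability 1/16.
E[max(W, Z) | W + Z = 6] = (4 + 3 + 4) / 3 = 11/3.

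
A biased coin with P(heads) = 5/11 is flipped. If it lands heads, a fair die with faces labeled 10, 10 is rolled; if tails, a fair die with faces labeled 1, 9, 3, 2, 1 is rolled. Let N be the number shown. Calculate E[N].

E[N | heads] = (10+10)/2 = 10.
E[N | tails] = (1+9+3+2+1)/5 = 16/5.
By the law of total expectation,
E[N] = (5/11)·(10) + (6/11)·(16/5) = 346/55.

346/55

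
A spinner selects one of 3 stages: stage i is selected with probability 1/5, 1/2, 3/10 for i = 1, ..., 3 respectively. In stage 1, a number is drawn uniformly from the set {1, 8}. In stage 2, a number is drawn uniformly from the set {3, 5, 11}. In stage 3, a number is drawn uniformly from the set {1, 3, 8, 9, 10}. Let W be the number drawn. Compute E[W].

E[W | stage 1] = (1+8)/2 = 9/2.
E[W | stage 2] = (3+5+11)/3 = 19/3.
E[W | stage 3] = (1+3+8+9+10)/5 = 31/5.
E[W] = (1/5)·(9/2) + (1/2)·(19/3) + (3/10)·(31/5) = 889/150.

889/150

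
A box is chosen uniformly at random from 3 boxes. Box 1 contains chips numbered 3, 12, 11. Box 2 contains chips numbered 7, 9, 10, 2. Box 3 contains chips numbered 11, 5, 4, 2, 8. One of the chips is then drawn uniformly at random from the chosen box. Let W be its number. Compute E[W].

E[W | box 1] = (3+12+11)/3 = 26/3.
E[W | box 2] = (7+9+10+2)/4 = 7.
E[W | box 3] = (11+5+4+2+8)/5 = 6.
By the law of total expectation,
E[W] = (1/3)·(26/3) + (1/3)·(7) + (1/3)·(6) = 65/9.

65/9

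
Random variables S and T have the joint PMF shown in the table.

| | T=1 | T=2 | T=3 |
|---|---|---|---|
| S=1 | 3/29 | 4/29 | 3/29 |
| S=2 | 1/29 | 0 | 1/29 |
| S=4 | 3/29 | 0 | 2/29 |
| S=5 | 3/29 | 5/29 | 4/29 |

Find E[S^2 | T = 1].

P(T = 1) = 10/29.
Σ S^2·P over the event = 1·(3/29) + 4·(1/29) + 16·(3/29) + 25·(3/29) = 130/29.
E[S^2 | T = 1] = (130/29) / (10/29) = 13.

13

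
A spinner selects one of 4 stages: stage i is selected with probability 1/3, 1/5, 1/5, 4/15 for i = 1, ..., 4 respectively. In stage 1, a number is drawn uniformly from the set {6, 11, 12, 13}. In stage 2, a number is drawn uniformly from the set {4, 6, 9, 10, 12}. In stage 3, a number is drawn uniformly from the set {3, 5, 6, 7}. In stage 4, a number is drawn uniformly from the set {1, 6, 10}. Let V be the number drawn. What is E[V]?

E[V | stage 1] = (6+11+12+13)/4 = 21/2.
E[V | stage 2] = (4+6+9+10+12)/5 = 41/5.
E[V | stage 3] = (3+5+6+7)/4 = 21/4.
E[V | stage 4] = (1+6+10)/3 = 17/3.
E[V] = (1/3)·(21/2) + (1/5)·(41/5) + (1/5)·(21/4) + (4/15)·(17/3) = 6931/900.

6931/900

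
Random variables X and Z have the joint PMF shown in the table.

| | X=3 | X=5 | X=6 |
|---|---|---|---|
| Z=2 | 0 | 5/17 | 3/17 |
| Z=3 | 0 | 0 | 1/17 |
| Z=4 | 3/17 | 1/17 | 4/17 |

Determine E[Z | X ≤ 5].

P(X ≤ 5) = 9/17.
Σ Z·P over the event = 4·(3/17) + 2·(5/17) + 4·(1/17) = 26/17.
E[Z | X ≤ 5] = (26/17) / (9/17) = 26/9.

26/9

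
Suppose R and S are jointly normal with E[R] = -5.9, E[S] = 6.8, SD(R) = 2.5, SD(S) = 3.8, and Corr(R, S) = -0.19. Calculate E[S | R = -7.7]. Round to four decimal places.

For a bivariate normal, E[S | R=x] = μ_S + ρ·(σ_S/σ_R)·(x − μ_R).
E[S | R=-7.7] = 6.8 + (-0.19)·(3.8/2.5)·(-7.7 − (-5.9)) = 6.8 + (-0.2888)·(-1.8) = 7.3198.

7.3198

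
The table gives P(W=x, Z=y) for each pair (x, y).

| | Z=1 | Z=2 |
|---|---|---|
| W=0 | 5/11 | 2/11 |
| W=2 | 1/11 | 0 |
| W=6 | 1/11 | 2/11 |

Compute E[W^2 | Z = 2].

18

P(Z = 2) = 4/11.
Σ W^2·P over the event = 0·(2/11) + 36·(2/11) = 72/11.
E[W^2 | Z = 2] = (72/11) / (4/11) = 18.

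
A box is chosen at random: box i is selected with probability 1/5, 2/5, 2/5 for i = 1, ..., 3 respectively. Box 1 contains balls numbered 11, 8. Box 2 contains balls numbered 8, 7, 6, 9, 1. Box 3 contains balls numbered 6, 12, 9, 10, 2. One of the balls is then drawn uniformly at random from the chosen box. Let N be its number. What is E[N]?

15/2

E[N | box 1] = (11+8)/2 = 19/2.
E[N | box 2] = (8+7+6+9+1)/5 = 31/5.
E[N | box 3] = (6+12+9+10+2)/5 = 39/5.
E[N] = (1/5)·(19/2) + (2/5)·(31/5) + (2/5)·(39/5) = 15/2.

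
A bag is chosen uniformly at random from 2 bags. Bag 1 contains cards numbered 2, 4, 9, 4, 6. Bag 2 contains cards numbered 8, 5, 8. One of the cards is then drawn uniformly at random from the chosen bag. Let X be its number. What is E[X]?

E[X | bag 1] = (2+4+9+4+6)/5 = 5.
E[X | bag 2] = (8+5+8)/3 = 7.
By the law of total expectation,
E[X] = (1/2)·(5) + (1/2)·(7) = 6.

6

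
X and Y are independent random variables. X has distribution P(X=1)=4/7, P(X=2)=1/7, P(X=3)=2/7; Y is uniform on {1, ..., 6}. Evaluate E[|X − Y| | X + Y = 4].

12/7

P(X + Y = 4) = 1/6.
Summing |X−Y|·P(x,y) over outcomes with X + Y = 4 gives 2/7.
E[|X − Y| | X + Y = 4] = (2/7) / (1/6) = 12/7.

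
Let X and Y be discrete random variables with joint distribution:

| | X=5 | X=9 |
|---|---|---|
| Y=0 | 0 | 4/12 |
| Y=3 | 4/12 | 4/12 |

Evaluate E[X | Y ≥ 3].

7

P(Y ≥ 3) = 2/3.
Σ X·P over the event = 5·(4/12) + 9·(4/12) = 14/3.
E[X | Y ≥ 3] = (14/3) / (2/3) = 7.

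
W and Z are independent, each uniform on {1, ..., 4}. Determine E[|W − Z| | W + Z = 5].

2

Outcomes with W + Z = 5: (1,4), (2,3), (3,2), (4,1), each with probability 1/16.
E[|W − Z| | W + Z = 5] = (3 + 1 + 1 + 3) / 4 = 2.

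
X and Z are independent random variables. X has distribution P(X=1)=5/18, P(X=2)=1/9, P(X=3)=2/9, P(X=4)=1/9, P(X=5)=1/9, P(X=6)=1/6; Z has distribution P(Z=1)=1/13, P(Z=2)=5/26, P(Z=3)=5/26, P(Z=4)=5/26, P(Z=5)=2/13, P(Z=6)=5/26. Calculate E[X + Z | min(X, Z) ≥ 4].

71/7

P(min(X, Z) ≥ 4) = 49/234.
Summing (X+Z)·P(x,y) over outcomes with min(X, Z) ≥ 4 gives 497/234.
E[X + Z | min(X, Z) ≥ 4] = (497/234) / (49/234) = 71/7.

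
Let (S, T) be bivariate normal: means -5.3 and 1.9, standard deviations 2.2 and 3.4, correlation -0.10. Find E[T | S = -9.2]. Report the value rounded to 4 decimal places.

2.5027

For a bivariate normal, E[T | S=x] = μ_T + ρ·(σ_T/σ_S)·(x − μ_S).
E[T | S=-9.2] = 1.9 + (-0.10)·(3.4/2.2)·(-9.2 − (-5.3)) = 1.9 + (-0.15455)·(-3.9) = 2.5027.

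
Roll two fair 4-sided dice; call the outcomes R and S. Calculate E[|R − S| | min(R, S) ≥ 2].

8/9

Outcomes with min(R, S) ≥ 2: (2,2), (2,3), (2,4), (3,2), (3,3), (3,4), (4,2), (4,3), (4,4), each with probability 1/16.
E[|R − S| | min(R, S) ≥ 2] = (0 + 1 + 2 + 1 + 0 + 1 + 2 + 1 + 0) / 9 = 8/9.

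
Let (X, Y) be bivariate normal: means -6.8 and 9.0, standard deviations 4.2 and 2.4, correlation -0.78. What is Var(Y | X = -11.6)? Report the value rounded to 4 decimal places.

Var(Y | X=x) = (1 − ρ²)·σ_Y².
Var(Y | X=-11.6) = (2.4)²·(1 − (-0.78)²) = 5.76·0.3916 = 2.2556.

2.2556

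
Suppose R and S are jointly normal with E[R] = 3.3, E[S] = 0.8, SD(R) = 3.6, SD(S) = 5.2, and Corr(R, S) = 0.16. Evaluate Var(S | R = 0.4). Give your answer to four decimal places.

26.3478

The conditional variance in a bivariate normal is σ_S²(1 − ρ²), independent of x.
Var(S | R=0.4) = (5.2)²·(1 − (0.16)²) = 27.04·0.9744 = 26.3478.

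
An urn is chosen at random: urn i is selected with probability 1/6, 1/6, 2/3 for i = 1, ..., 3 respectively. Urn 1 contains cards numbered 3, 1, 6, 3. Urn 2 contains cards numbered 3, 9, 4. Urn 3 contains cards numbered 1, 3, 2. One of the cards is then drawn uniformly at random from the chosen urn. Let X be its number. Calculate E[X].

199/72

E[X | urn 1] = (3+1+6+3)/4 = 13/4.
E[X | urn 2] = (3+9+4)/3 = 16/3.
E[X | urn 3] = (1+3+2)/3 = 2.
By the law of total expectation,
E[X] = (1/6)·(13/4) + (1/6)·(16/3) + (2/3)·(2) = 199/72.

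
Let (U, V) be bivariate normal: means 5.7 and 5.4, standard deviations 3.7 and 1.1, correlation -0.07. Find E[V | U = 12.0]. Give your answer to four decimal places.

E[V | U=x] = μ_V + ρ(σ_V/σ_U)(x − μ_U) for jointly normal variables.
E[V | U=12.0] = 5.4 + (-0.07)·(1.1/3.7)·(12.0 − (5.7)) = 5.4 + (-0.020811)·(6.3) = 5.2689.

5.2689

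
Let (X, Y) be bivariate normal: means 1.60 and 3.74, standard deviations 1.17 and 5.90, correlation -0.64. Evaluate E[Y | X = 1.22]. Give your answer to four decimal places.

4.9664

E[Y | X=x] = μ_Y + ρ(σ_Y/σ_X)(x − μ_X) for jointly normal variables.
E[Y | X=1.22] = 3.74 + (-0.64)·(5.90/1.17)·(1.22 − (1.60)) = 3.74 + (-3.2274)·(-0.38) = 4.9664.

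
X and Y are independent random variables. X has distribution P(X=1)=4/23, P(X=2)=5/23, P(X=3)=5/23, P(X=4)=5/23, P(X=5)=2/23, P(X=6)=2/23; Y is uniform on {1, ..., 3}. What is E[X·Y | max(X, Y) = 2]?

P(max(X, Y) = 2) = 14/69.
Summing XY·P(x,y) over outcomes with max(X, Y) = 2 gives 38/69.
E[X·Y | max(X, Y) = 2] = (38/69) / (14/69) = 19/7.

19/7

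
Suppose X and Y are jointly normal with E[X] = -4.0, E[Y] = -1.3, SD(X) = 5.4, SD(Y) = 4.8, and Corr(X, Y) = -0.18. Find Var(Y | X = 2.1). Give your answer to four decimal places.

Var(Y | X=x) = (1 − ρ²)·σ_Y².
Var(Y | X=2.1) = (4.8)²·(1 − (-0.18)²) = 23.04·0.9676 = 22.2935.

22.2935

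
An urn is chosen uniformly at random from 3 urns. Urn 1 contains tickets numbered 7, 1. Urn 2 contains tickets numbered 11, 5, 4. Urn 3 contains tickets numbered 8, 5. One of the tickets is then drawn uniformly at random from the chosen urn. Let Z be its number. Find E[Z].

E[Z | urn 1] = (7+1)/2 = 4.
E[Z | urn 2] = (11+5+4)/3 = 20/3.
E[Z | urn 3] = (8+5)/2 = 13/2.
By the law of total expectation,
E[Z] = (1/3)·(4) + (1/3)·(20/3) + (1/3)·(13/2) = 103/18.

103/18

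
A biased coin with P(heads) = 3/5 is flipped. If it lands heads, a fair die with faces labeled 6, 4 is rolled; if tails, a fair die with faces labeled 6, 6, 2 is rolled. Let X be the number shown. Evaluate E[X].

E[X | heads] = (6+4)/2 = 5.
E[X | tails] = (6+6+2)/3 = 14/3.
E[X] = (3/5)·(5) + (2/5)·(14/3) = 73/15.

73/15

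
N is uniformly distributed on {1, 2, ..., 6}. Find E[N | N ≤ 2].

Given N ≤ 2, N is equally likely to be any of {1, 2}.
E[N | N ≤ 2] = (1 + 2) / 2 = 3/2.

3/2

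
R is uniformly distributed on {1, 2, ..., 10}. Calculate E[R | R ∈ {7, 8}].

15/2

P(R ∈ {7, 8}) = 1/5.
Σ over the event: 7·1/10 + 8·1/10 = 3/2.
E[R | R ∈ {7, 8}] = (3/2) / (1/5) = 15/2.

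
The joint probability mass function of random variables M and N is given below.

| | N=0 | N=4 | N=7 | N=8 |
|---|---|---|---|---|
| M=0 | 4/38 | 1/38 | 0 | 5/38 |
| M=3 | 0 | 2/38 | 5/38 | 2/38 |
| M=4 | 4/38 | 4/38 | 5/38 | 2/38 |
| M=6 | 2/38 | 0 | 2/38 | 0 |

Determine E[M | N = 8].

P(N = 8) = 9/38.
Σ M·P over the event = 0·(5/38) + 3·(2/38) + 4·(2/38) = 7/19.
E[M | N = 8] = (7/19) / (9/38) = 14/9.

14/9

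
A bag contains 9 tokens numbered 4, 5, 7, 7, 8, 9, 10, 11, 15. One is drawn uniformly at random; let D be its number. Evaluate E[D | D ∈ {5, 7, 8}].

27/4

P(D ∈ {5, 7, 8}) = 4/9.
Σ over the event: 5·1/9 + 7·2/9 + 8·1/9 = 3.
E[D | D ∈ {5, 7, 8}] = (3) / (4/9) = 27/4.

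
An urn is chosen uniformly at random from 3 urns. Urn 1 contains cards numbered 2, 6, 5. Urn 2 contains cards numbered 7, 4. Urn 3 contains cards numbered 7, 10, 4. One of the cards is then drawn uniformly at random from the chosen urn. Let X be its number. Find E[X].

E[X | urn 1] = (2+6+5)/3 = 13/3.
E[X | urn 2] = (7+4)/2 = 11/2.
E[X | urn 3] = (7+10+4)/3 = 7.
E[X] = (1/3)·(13/3) + (1/3)·(11/2) + (1/3)·(7) = 101/18.

101/18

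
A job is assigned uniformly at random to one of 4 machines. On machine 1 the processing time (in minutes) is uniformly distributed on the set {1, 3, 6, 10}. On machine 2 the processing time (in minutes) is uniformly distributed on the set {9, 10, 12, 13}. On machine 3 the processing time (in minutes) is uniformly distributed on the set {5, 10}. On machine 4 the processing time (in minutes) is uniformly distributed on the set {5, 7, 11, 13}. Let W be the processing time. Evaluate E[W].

E[W | machine 1] = (1+3+6+10)/4 = 5.
E[W | machine 2] = (9+10+12+13)/4 = 11.
E[W | machine 3] = (5+10)/2 = 15/2.
E[W | machine 4] = (5+7+11+13)/4 = 9.
By the law of total expectation,
E[W] = (1/4)·(5) + (1/4)·(11) + (1/4)·(15/2) + (1/4)·(9) = 65/8.

65/8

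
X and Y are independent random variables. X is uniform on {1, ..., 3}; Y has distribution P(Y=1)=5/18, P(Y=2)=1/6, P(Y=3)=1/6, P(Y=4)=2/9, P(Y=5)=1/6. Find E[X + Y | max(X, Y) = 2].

P(max(X, Y) = 2) = 11/54.
Summing (X+Y)·P(x,y) over outcomes with max(X, Y) = 2 gives 2/3.
E[X + Y | max(X, Y) = 2] = (2/3) / (11/54) = 36/11.

36/11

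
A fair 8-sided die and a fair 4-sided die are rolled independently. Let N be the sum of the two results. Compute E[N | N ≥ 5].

102/13

P(N ≥ 5) = 13/16.
Σ over the event: 5·1/8 + 6·1/8 + 7·1/8 + 8·1/8 + 9·1/8 + 10·3/32 + 11·1/16 + 12·1/32 = 51/8.
E[N | N ≥ 5] = (51/8) / (13/16) = 102/13.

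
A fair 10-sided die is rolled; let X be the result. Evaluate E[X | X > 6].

17/2

Given X > 6, X is equally likely to be any of {7, 8, 9, 10}.
E[X | X > 6] = (7 + 8 + 9 + 10) / 4 = 17/2.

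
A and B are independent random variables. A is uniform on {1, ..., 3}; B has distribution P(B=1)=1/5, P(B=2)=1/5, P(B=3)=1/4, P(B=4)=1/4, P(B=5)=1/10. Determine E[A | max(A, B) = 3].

54/23

P(max(A, B) = 3) = 23/60.
Summing A·P(x,y) over outcomes with max(A, B) = 3 gives 9/10.
E[A | max(A, B) = 3] = (9/10) / (23/60) = 54/23.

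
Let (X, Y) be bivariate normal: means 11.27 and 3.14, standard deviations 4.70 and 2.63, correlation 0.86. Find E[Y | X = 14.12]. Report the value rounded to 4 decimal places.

4.5115

E[Y | X=x] = μ_Y + ρ(σ_Y/σ_X)(x − μ_X) for jointly normal variables.
E[Y | X=14.12] = 3.14 + (0.86)·(2.63/4.70)·(14.12 − (11.27)) = 3.14 + (0.48123)·(2.85) = 4.5115.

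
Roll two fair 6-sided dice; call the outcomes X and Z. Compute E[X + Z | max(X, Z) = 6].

P(max(X, Z) = 6) = 11/36.
Summing (X+Z)·P(x,y) over outcomes with max(X, Z) = 6 gives 17/6.
E[X + Z | max(X, Z) = 6] = (17/6) / (11/36) = 102/11.

102/11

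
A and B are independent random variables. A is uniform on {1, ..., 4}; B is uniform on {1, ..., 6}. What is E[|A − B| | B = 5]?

Outcomes with B = 5: (1,5), (2,5), (3,5), (4,5), each with probability 1/24.
E[|A − B| | B = 5] = (4 + 3 + 2 + 1) / 4 = 5/2.

5/2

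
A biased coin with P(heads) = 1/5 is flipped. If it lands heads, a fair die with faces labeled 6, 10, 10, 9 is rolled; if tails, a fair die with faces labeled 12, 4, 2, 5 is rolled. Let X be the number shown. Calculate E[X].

127/20

E[X | heads] = (6+10+10+9)/4 = 35/4.
E[X | tails] = (12+4+2+5)/4 = 23/4.
By the law of total expectation,
E[X] = (1/5)·(35/4) + (4/5)·(23/4) = 127/20.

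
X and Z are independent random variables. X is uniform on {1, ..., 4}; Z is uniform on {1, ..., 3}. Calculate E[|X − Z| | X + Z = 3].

Outcomes with X + Z = 3: (1,2), (2,1), each with probability 1/12.
E[|X − Z| | X + Z = 3] = (1 + 1) / 2 = 1.

1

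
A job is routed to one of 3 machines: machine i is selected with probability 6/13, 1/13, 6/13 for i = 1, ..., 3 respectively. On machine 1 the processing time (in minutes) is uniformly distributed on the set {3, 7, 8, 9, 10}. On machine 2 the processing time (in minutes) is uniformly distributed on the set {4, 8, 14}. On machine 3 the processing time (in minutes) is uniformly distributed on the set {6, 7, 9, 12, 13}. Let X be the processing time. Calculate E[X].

E[X | machine 1] = (3+7+8+9+10)/5 = 37/5.
E[X | machine 2] = (4+8+14)/3 = 26/3.
E[X | machine 3] = (6+7+9+12+13)/5 = 47/5.
By the law of total expectation,
E[X] = (6/13)·(37/5) + (1/13)·(26/3) + (6/13)·(47/5) = 1642/195.

1642/195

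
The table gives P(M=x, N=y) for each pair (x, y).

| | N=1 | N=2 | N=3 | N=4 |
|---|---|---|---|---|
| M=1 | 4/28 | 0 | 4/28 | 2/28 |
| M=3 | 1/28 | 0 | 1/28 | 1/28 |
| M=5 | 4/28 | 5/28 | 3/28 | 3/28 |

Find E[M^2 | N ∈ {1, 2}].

17

P(N ∈ {1, 2}) = 1/2.
Σ M^2·P over the event = 1·(4/28) + 9·(1/28) + 25·(4/28) + 25·(5/28) = 17/2.
E[M^2 | N ∈ {1, 2}] = (17/2) / (1/2) = 17.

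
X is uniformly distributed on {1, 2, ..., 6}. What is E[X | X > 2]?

Given X > 2, X is equally likely to be any of {3, 4, 5, 6}.
E[X | X > 2] = (3 + 4 + 5 + 6) / 4 = 9/2.

9/2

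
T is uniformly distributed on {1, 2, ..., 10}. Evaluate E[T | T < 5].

Given T < 5, T is equally likely to be any of {1, 2, 3, 4}.
E[T | T < 5] = (1 + 2 + 3 + 4) / 4 = 5/2.

5/2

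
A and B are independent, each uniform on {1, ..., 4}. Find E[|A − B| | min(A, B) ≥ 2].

Outcomes with min(A, B) ≥ 2: (2,2), (2,3), (2,4), (3,2), (3,3), (3,4), (4,2), (4,3), (4,4), each with probability 1/16.
E[|A − B| | min(A, B) ≥ 2] = (0 + 1 + 2 + 1 + 0 + 1 + 2 + 1 + 0) / 9 = 8/9.

8/9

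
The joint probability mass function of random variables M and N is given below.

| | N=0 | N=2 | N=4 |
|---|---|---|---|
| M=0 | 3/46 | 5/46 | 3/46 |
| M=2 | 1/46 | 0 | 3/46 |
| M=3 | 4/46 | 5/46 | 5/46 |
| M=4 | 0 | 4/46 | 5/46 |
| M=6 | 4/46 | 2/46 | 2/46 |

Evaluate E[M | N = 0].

P(N = 0) = 6/23.
Summing M·P(M=x,N=y) over the conditioning event gives 19/23.
E[M | N = 0] = (19/23) / (6/23) = 19/6.

19/6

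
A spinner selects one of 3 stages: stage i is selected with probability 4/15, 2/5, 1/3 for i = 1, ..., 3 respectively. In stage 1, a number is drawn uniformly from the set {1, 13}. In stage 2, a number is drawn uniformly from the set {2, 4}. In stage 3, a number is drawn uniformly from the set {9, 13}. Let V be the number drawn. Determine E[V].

101/15

E[V | stage 1] = (1+13)/2 = 7.
E[V | stage 2] = (2+4)/2 = 3.
E[V | stage 3] = (9+13)/2 = 11.
By the law of total expectation,
E[V] = (4/15)·(7) + (2/5)·(3) + (1/3)·(11) = 101/15.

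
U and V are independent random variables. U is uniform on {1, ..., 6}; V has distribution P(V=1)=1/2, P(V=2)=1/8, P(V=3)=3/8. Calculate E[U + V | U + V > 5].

P(U + V > 5) = 23/48.
Summing (U+V)·P(x,y) over outcomes with U + V > 5 gives 163/48.
E[U + V | U + V > 5] = (163/48) / (23/48) = 163/23.

163/23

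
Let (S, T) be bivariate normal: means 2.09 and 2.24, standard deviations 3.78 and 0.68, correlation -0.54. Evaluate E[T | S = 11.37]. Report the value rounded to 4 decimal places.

For a bivariate normal, E[T | S=x] = μ_T + ρ·(σ_T/σ_S)·(x − μ_S).
E[T | S=11.37] = 2.24 + (-0.54)·(0.68/3.78)·(11.37 − (2.09)) = 2.24 + (-0.097143)·(9.28) = 1.3385.

1.3385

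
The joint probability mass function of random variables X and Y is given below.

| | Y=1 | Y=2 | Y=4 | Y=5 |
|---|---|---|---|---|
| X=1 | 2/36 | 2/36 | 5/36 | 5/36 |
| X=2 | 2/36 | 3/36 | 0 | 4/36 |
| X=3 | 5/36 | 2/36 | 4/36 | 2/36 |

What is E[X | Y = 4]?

17/9

P(Y = 4) = 1/4.
Summing X·P(X=x,Y=y) over the conditioning event gives 17/36.
E[X | Y = 4] = (17/36) / (1/4) = 17/9.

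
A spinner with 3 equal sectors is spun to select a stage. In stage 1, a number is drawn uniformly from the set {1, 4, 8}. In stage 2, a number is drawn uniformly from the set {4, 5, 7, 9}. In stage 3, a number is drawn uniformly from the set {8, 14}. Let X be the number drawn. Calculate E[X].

E[X | stage 1] = (1+4+8)/3 = 13/3.
E[X | stage 2] = (4+5+7+9)/4 = 25/4.
E[X | stage 3] = (8+14)/2 = 11.
E[X] = (1/3)·(13/3) + (1/3)·(25/4) + (1/3)·(11) = 259/36.

259/36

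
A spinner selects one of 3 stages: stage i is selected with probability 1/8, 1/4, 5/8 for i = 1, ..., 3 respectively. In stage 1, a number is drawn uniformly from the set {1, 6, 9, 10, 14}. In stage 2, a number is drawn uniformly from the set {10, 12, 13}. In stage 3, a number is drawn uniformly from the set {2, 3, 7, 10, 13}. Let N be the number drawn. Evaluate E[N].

199/24

E[N | stage 1] = (1+6+9+10+14)/5 = 8.
E[N | stage 2] = (10+12+13)/3 = 35/3.
E[N | stage 3] = (2+3+7+10+13)/5 = 7.
By the law of total expectation,
E[N] = (1/8)·(8) + (1/4)·(35/3) + (5/8)·(7) = 199/24.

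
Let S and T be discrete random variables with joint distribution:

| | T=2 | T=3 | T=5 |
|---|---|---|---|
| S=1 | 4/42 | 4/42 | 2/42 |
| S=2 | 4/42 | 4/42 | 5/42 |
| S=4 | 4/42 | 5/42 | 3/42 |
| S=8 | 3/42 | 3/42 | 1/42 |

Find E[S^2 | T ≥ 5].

P(T ≥ 5) = 11/42.
Σ S^2·P over the event = 1·(2/42) + 4·(5/42) + 16·(3/42) + 64·(1/42) = 67/21.
E[S^2 | T ≥ 5] = (67/21) / (11/42) = 134/11.

134/11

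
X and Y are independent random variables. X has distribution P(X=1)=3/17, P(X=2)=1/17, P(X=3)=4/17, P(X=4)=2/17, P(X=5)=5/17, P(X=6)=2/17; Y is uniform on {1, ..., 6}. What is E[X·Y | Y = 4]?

248/17

P(Y = 4) = 1/6.
Summing XY·P(x,y) over outcomes with Y = 4 gives 124/51.
E[X·Y | Y = 4] = (124/51) / (1/6) = 248/17.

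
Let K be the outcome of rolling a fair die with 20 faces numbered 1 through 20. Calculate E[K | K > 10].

31/2

Given K > 10, K is equally likely to be any of {11, 12, 13, 14, 15, 16, 17, 18, 19, 20}.
E[K | K > 10] = (11 + 12 + 13 + 14 + 15 + 16 + 17 + 18 + 19 + 20) / 10 = 31/2.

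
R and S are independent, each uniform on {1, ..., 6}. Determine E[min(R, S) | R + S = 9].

Outcomes with R + S = 9: (3,6), (4,5), (5,4), (6,3), each with probability 1/36.
E[min(R, S) | R + S = 9] = (3 + 4 + 4 + 3) / 4 = 7/2.

7/2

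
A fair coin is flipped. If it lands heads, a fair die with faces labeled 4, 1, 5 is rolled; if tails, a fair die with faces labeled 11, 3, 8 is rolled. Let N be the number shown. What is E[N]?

16/3

E[N | heads] = (4+1+5)/3 = 10/3.
E[N | tails] = (11+3+8)/3 = 22/3.
By the law of total expectation,
E[N] = (1/2)·(10/3) + (1/2)·(22/3) = 16/3.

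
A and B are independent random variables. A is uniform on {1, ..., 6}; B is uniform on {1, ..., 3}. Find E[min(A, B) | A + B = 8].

Outcomes with A + B = 8: (5,3), (6,2), each with probability 1/18.
E[min(A, B) | A + B = 8] = (3 + 2) / 2 = 5/2.

5/2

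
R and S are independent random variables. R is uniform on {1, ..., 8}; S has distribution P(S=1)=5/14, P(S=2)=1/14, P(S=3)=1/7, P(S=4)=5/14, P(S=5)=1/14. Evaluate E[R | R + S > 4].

P(R + S > 4) = 93/112.
Summing R·P(x,y) over outcomes with R + S > 4 gives 67/16.
E[R | R + S > 4] = (67/16) / (93/112) = 469/93.

469/93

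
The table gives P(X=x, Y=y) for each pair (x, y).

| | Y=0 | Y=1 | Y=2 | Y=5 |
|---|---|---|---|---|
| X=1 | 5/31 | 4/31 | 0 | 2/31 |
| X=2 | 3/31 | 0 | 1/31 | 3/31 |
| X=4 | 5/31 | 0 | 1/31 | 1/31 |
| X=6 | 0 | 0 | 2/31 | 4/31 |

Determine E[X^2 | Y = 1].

1

P(Y = 1) = 4/31.
Σ X^2·P over the event = 1·(4/31) = 4/31.
E[X^2 | Y = 1] = (4/31) / (4/31) = 1.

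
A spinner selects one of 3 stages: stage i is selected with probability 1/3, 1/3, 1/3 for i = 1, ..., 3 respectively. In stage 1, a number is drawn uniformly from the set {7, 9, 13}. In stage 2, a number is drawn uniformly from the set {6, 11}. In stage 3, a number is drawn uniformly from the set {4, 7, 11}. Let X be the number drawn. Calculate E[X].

17/2

E[X | stage 1] = (7+9+13)/3 = 29/3.
E[X | stage 2] = (6+11)/2 = 17/2.
E[X | stage 3] = (4+7+11)/3 = 22/3.
By the law of total expectation,
E[X] = (1/3)·(29/3) + (1/3)·(17/2) + (1/3)·(22/3) = 17/2.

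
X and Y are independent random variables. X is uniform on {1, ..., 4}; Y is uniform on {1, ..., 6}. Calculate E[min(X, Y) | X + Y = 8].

3

Outcomes with X + Y = 8: (2,6), (3,5), (4,4), each with probability 1/24.
E[min(X, Y) | X + Y = 8] = (2 + 3 + 4) / 3 = 3.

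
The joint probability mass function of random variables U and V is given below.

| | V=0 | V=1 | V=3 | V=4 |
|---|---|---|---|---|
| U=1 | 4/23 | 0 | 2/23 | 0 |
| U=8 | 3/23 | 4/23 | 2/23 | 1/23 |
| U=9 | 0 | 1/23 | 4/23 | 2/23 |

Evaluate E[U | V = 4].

26/3

P(V = 4) = 3/23.
Σ U·P over the event = 8·(1/23) + 9·(2/23) = 26/23.
E[U | V = 4] = (26/23) / (3/23) = 26/3.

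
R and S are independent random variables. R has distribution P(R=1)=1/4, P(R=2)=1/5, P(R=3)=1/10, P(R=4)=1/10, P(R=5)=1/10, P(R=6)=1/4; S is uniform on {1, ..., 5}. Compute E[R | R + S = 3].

13/9

P(R + S = 3) = 9/100.
Summing R·P(x,y) over outcomes with R + S = 3 gives 13/100.
E[R | R + S = 3] = (13/100) / (9/100) = 13/9.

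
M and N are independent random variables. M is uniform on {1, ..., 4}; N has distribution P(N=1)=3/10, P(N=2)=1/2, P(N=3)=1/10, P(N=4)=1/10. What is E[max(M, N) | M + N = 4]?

P(M + N = 4) = 9/40.
Summing max(M,N)·P(x,y) over outcomes with M + N = 4 gives 11/20.
E[max(M, N) | M + N = 4] = (11/20) / (9/40) = 22/9.

22/9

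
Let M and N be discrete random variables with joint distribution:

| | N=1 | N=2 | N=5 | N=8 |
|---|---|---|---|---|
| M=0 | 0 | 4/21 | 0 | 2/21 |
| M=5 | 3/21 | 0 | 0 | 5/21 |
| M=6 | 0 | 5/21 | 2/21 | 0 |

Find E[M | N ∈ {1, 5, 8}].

P(N ∈ {1, 5, 8}) = 4/7.
Summing M·P(M=x,N=y) over the conditioning event gives 52/21.
E[M | N ∈ {1, 5, 8}] = (52/21) / (4/7) = 13/3.

13/3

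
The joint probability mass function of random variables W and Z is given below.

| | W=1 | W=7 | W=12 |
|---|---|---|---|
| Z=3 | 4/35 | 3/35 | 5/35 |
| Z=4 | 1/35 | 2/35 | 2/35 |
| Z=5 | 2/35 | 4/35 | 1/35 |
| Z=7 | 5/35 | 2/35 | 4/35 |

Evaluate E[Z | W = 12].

P(W = 12) = 12/35.
Σ Z·P over the event = 3·(5/35) + 4·(2/35) + 5·(1/35) + 7·(4/35) = 8/5.
E[Z | W = 12] = (8/5) / (12/35) = 14/3.

14/3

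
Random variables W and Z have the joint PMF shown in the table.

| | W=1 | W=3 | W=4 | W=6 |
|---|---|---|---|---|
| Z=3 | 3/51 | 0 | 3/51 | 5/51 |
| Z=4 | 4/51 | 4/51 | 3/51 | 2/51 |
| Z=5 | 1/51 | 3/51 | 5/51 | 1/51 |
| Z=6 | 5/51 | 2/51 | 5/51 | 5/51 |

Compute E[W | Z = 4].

40/13

P(Z = 4) = 13/51.
Σ W·P over the event = 1·(4/51) + 3·(4/51) + 4·(3/51) + 6·(2/51) = 40/51.
E[W | Z = 4] = (40/51) / (13/51) = 40/13.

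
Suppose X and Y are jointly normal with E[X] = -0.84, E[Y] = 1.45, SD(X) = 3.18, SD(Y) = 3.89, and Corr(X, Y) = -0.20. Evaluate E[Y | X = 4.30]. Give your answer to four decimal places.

The regression of Y on X has slope ρ·σ_Y/σ_X and passes through (μ_X, μ_Y).
E[Y | X=4.30] = 1.45 + (-0.20)·(3.89/3.18)·(4.30 − (-0.84)) = 1.45 + (-0.24465)·(5.14) = 0.1925.

0.1925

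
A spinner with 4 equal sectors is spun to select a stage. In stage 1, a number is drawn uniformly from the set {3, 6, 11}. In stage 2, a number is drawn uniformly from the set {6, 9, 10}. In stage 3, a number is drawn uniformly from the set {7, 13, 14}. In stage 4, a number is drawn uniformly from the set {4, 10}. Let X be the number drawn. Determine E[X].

E[X | stage 1] = (3+6+11)/3 = 20/3.
E[X | stage 2] = (6+9+10)/3 = 25/3.
E[X | stage 3] = (7+13+14)/3 = 34/3.
E[X | stage 4] = (4+10)/2 = 7.
By the law of total expectation,
E[X] = (1/4)·(20/3) + (1/4)·(25/3) + (1/4)·(34/3) + (1/4)·(7) = 25/3.

25/3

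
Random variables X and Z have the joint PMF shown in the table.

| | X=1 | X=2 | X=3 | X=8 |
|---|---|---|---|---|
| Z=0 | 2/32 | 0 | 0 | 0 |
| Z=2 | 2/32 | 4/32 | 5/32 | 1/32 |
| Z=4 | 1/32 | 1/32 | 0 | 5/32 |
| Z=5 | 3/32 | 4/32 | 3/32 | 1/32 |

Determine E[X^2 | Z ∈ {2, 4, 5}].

281/15

P(Z ∈ {2, 4, 5}) = 15/16.
Summing X^2·P(X=x,Z=y) over the conditioning event gives 281/16.
E[X^2 | Z ∈ {2, 4, 5}] = (281/16) / (15/16) = 281/15.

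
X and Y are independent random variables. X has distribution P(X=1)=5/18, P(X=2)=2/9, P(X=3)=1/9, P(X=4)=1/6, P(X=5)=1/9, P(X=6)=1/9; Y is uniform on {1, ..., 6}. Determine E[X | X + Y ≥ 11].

P(X + Y ≥ 11) = 1/18.
Summing X·P(x,y) over outcomes with X + Y ≥ 11 gives 17/54.
E[X | X + Y ≥ 11] = (17/54) / (1/18) = 17/3.

17/3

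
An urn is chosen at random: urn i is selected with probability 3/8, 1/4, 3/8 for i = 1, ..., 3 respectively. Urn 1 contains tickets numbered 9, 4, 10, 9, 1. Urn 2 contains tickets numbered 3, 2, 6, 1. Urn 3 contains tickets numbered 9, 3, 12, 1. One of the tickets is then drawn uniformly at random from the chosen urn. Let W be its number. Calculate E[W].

E[W | urn 1] = (9+4+10+9+1)/5 = 33/5.
E[W | urn 2] = (3+2+6+1)/4 = 3.
E[W | urn 3] = (9+3+12+1)/4 = 25/4.
E[W] = (3/8)·(33/5) + (1/4)·(3) + (3/8)·(25/4) = 891/160.

891/160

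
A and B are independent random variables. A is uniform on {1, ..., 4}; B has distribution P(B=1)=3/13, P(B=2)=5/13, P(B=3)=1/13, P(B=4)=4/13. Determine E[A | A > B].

33/10

P(A > B) = 5/13.
Summing A·P(x,y) over outcomes with A > B gives 33/26.
E[A | A > B] = (33/26) / (5/13) = 33/10.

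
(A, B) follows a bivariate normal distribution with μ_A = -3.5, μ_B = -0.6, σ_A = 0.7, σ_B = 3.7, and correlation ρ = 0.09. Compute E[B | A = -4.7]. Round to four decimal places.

-1.1709

E[B | A=x] = μ_B + ρ(σ_B/σ_A)(x − μ_A) for jointly normal variables.
E[B | A=-4.7] = -0.6 + (0.09)·(3.7/0.7)·(-4.7 − (-3.5)) = -0.6 + (0.47571)·(-1.2) = -1.1709.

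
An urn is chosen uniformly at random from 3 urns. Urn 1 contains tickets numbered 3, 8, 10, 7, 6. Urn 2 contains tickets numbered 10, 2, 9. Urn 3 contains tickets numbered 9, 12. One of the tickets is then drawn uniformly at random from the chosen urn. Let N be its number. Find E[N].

E[N | urn 1] = (3+8+10+7+6)/5 = 34/5.
E[N | urn 2] = (10+2+9)/3 = 7.
E[N | urn 3] = (9+12)/2 = 21/2.
E[N] = (1/3)·(34/5) + (1/3)·(7) + (1/3)·(21/2) = 81/10.

81/10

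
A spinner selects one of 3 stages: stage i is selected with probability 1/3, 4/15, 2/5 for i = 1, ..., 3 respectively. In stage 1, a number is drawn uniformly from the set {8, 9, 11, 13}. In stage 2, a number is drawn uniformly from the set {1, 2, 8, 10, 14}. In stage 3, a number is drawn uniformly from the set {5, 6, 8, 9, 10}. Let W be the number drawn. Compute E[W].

2497/300

E[W | stage 1] = (8+9+11+13)/4 = 41/4.
E[W | stage 2] = (1+2+8+10+14)/5 = 7.
E[W | stage 3] = (5+6+8+9+10)/5 = 38/5.
E[W] = (1/3)·(41/4) + (4/15)·(7) + (2/5)·(38/5) = 2497/300.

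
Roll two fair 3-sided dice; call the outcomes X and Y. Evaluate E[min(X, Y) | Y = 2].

5/3

P(Y = 2) = 1/3.
Summing min(X,Y)·P(x,y) over outcomes with Y = 2 gives 5/9.
E[min(X, Y) | Y = 2] = (5/9) / (1/3) = 5/3.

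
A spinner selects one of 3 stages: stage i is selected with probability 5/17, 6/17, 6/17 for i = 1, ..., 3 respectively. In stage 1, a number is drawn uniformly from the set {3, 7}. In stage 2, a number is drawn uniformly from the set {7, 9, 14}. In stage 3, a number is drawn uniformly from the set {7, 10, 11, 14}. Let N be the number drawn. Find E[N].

148/17

E[N | stage 1] = (3+7)/2 = 5.
E[N | stage 2] = (7+9+14)/3 = 10.
E[N | stage 3] = (7+10+11+14)/4 = 21/2.
E[N] = (5/17)·(5) + (6/17)·(10) + (6/17)·(21/2) = 148/17.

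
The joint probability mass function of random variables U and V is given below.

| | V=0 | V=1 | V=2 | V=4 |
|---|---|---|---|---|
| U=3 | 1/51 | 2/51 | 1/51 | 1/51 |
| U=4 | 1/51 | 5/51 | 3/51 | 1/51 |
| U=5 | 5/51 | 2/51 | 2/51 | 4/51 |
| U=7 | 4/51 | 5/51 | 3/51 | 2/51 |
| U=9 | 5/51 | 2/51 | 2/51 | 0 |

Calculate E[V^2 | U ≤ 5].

129/28

P(U ≤ 5) = 28/51.
Summing V^2·P(U=x,V=y) over the conditioning event gives 43/17.
E[V^2 | U ≤ 5] = (43/17) / (28/51) = 129/28.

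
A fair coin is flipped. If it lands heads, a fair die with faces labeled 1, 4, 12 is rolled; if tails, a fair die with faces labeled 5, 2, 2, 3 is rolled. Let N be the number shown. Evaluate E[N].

13/3

E[N | heads] = (1+4+12)/3 = 17/3.
E[N | tails] = (5+2+2+3)/4 = 3.
E[N] = (1/2)·(17/3) + (1/2)·(3) = 13/3.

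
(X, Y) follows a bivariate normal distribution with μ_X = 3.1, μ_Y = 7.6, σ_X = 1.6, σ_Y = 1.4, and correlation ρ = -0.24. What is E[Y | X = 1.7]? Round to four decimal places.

The regression of Y on X has slope ρ·σ_Y/σ_X and passes through (μ_X, μ_Y).
E[Y | X=1.7] = 7.6 + (-0.24)·(1.4/1.6)·(1.7 − (3.1)) = 7.6 + (-0.21)·(-1.4) = 7.8940.

7.8940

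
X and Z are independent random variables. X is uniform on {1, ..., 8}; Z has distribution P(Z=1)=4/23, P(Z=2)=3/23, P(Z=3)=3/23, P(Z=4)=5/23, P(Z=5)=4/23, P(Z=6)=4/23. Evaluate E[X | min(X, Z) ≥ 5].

13/2

P(min(X, Z) ≥ 5) = 4/23.
Summing X·P(x,y) over outcomes with min(X, Z) ≥ 5 gives 26/23.
E[X | min(X, Z) ≥ 5] = (26/23) / (4/23) = 13/2.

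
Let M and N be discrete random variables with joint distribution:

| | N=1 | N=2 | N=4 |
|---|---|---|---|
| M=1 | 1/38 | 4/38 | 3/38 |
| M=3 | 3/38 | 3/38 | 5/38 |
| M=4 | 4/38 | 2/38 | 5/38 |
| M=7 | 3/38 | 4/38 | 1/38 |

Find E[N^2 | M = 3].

95/11

P(M = 3) = 11/38.
Summing N^2·P(M=x,N=y) over the conditioning event gives 5/2.
E[N^2 | M = 3] = (5/2) / (11/38) = 95/11.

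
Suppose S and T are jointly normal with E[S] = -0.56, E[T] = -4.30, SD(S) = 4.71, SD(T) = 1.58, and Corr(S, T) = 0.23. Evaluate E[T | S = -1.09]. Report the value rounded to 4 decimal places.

For a bivariate normal, E[T | S=x] = μ_T + ρ·(σ_T/σ_S)·(x − μ_S).
E[T | S=-1.09] = -4.30 + (0.23)·(1.58/4.71)·(-1.09 − (-0.56)) = -4.30 + (0.077155)·(-0.53) = -4.3409.

-4.3409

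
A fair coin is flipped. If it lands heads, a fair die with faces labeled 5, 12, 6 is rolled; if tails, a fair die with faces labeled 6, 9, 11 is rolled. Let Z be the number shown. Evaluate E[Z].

49/6

E[Z | heads] = (5+12+6)/3 = 23/3.
E[Z | tails] = (6+9+11)/3 = 26/3.
By the law of total expectation,
E[Z] = (1/2)·(23/3) + (1/2)·(26/3) = 49/6.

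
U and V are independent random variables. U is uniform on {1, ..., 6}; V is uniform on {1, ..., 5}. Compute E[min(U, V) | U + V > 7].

37/10

P(U + V > 7) = 1/3.
Summing min(U,V)·P(x,y) over outcomes with U + V > 7 gives 37/30.
E[min(U, V) | U + V > 7] = (37/30) / (1/3) = 37/10.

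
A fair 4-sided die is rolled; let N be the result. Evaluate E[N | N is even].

3

Given N is even, N is equally likely to be any of {2, 4}.
E[N | N is even] = (2 + 4) / 2 = 3.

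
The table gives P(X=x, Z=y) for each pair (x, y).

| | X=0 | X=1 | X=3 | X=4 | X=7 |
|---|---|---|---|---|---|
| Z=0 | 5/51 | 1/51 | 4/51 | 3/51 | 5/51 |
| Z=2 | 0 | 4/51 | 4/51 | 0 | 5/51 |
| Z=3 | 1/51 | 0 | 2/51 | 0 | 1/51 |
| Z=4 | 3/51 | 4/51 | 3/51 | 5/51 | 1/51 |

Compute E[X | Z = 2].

51/13

P(Z = 2) = 13/51.
Summing X·P(X=x,Z=y) over the conditioning event gives 1.
E[X | Z = 2] = (1) / (13/51) = 51/13.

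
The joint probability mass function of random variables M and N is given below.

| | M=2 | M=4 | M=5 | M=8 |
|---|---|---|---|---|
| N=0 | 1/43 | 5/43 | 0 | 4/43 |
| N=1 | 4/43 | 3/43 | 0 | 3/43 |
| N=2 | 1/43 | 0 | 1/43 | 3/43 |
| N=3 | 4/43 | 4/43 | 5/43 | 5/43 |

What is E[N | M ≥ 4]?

P(M ≥ 4) = 33/43.
Summing N·P(M=x,N=y) over the conditioning event gives 56/43.
E[N | M ≥ 4] = (56/43) / (33/43) = 56/33.

56/33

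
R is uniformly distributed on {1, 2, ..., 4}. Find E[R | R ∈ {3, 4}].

P(R ∈ {3, 4}) = 1/2.
Σ over the event: 3·1/4 + 4·1/4 = 7/4.
E[R | R ∈ {3, 4}] = (7/4) / (1/2) = 7/2.

7/2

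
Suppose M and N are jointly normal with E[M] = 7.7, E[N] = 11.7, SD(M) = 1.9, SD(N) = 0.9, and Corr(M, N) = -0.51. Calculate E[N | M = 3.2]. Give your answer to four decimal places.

12.7871

For a bivariate normal, E[N | M=x] = μ_N + ρ·(σ_N/σ_M)·(x − μ_M).
E[N | M=3.2] = 11.7 + (-0.51)·(0.9/1.9)·(3.2 − (7.7)) = 11.7 + (-0.24158)·(-4.5) = 12.7871.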